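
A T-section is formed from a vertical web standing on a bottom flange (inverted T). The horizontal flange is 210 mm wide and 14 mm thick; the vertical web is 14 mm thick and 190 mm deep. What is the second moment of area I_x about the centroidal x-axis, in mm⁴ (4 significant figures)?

I_x ≈ 2.258 × 10⁷ mm⁴

Break the section into simple shapes (no overlaps), measuring from the bottom-left corner of the bounding box.
Flange: 210 × 14, A = 2 940 mm², y = 7 mm, Ī = 48 020 mm⁴.
Web: 14 × 190, A = 2 660 mm², y = 109 mm, Ī = 8 002 167 mm⁴.
Centroid: ȳ = ΣA·y / ΣA = 55.45 mm.
Transfer each piece to the centroidal x-axis using Ī + A·d² with d = y − 55.45:
  flange: d = -48.45 mm → contributes +6 949 383 mm⁴
  web: d = 53.55 mm → contributes +15 629 989 mm⁴
Total I = 22 579 373 mm⁴.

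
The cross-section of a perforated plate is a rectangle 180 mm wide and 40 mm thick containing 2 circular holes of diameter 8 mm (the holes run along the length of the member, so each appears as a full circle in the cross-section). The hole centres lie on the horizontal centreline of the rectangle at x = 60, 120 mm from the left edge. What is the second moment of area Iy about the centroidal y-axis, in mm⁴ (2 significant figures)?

Split into non-overlapping primitives; take the origin at the lower-left of the bounding box.
Plate: 180 × 40, A = 7 200 mm², x = 90 mm, Ī = 19 440 000 mm⁴.
Hole 1 (subtracted): ⌀8, A = 50.27 mm², x = 60 mm, Ī = 201.1 mm⁴.
Hole 2 (subtracted): ⌀8, A = 50.27 mm², x = 120 mm, Ī = 201.1 mm⁴.
By symmetry the centroid is at mid-width, x̄ = 90 mm.
Transfer each piece to the centroidal y-axis using Ī + A·d² with d = x − 90:
  plate: d = 0 mm → contributes +19 440 000 mm⁴
  hole 1: d = -30 mm → contributes −45 440 mm⁴
  hole 2: d = 30 mm → contributes −45 440 mm⁴
Total I = 19 349 120 mm⁴.

Iy ≈ 1.9 × 10⁷ mm⁴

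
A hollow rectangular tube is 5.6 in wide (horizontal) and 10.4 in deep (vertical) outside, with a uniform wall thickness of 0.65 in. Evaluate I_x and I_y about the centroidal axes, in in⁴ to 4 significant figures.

I_x ≈ 254.9 in⁴, I_y ≈ 91.91 in⁴

Decompose the section into non-overlapping parts with the origin at the bottom-left of its bounding rectangle.
Outer rectangle: 5.6 × 10.4, A = 58.24 in², y = 5.2 in, Ī = 524.937 in⁴.
Inner void (subtracted): 4.3 × 9.1, A = 39.13 in², y = 5.2 in, Ī = 270.03 in⁴.
By symmetry the centroid is at mid-height, ȳ = 5.2 in.
All pieces are centred on the centroidal x-axis, so I = ΣĪ (holes subtracted) = 254.907 in⁴.
Repeating about the centroidal y-axis gives I_y = 91.9077 in⁴.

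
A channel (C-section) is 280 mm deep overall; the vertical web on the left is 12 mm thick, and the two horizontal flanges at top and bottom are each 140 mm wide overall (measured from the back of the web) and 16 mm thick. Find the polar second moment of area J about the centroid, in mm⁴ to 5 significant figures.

Decompose the section into non-overlapping parts with the origin at the bottom-left of its bounding rectangle.
Web: 12 × 280, A = 3 360 mm², y = 140 mm, Ī = 21 952 000 mm⁴.
Top flange (beyond web): 128 × 16, A = 2 048 mm², y = 272 mm, Ī = 43690.67 mm⁴.
Bottom flange (beyond web): 128 × 16, A = 2 048 mm², y = 8 mm, Ī = 43690.67 mm⁴.
By symmetry the centroid is at mid-height, ȳ = 140 mm.
Transfer each piece to the centroidal x-axis using Ī + A·d² with d = y − 140:
  web: d = 0 mm → contributes +21 952 000 mm⁴
  top flange (beyond web): d = 132 mm → contributes +35 728 043 mm⁴
  bottom flange (beyond web): d = -132 mm → contributes +35 728 043 mm⁴
Total I = 93 408 085 mm⁴.
For the y-axis: x̄ = 44.45494 mm.
Repeating about the centroidal y-axis gives I_y = 14 677 326 mm⁴.
Polar second moment: J = I_x + I_y = 108 085 412 mm⁴.

J ≈ 1.0809 × 10⁸ mm⁴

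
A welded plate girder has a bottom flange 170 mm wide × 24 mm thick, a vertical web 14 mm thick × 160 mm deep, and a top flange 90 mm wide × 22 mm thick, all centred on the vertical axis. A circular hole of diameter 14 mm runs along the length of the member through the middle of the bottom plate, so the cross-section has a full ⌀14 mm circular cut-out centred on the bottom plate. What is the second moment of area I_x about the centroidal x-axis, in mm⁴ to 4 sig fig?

Treat the section as a set of non-overlapping primitives; coordinates are from the bounding-box lower-left.
Bottom plate: 170 × 24, A = 4 080 mm², y = 12 mm, Ī = 195 840 mm⁴.
Web plate: 14 × 160, A = 2 240 mm², y = 104 mm, Ī = 4 778 667 mm⁴.
Top plate: 90 × 22, A = 1 980 mm², y = 195 mm, Ī = 79 860 mm⁴.
Hole (subtracted): ⌀14, A = 153.938 mm², y = 12 mm, Ī = 1885.74 mm⁴.
Centroid: ȳ = ΣA·y / ΣA = 81.7785 mm.
Transfer each piece to the centroidal x-axis using Ī + A·d² with d = y − 81.7785:
  bottom plate: d = -69.7785 mm → contributes +20 061 520 mm⁴
  web plate: d = 22.2215 mm → contributes +5 884 767 mm⁴
  top plate: d = 113.221 mm → contributes +25 461 693 mm⁴
  hole: d = -69.7785 mm → contributes −751 416 mm⁴
Total I = 50 656 565 mm⁴.

I_x ≈ 5.066 × 10⁷ mm⁴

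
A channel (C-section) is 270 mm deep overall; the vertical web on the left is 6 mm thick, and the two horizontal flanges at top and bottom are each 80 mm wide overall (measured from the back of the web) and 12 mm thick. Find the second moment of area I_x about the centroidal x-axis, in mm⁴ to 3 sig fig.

I_x ≈ 3.94 × 10⁷ mm⁴

Treat the section as a set of non-overlapping primitives; coordinates are from the bounding-box lower-left.
Web: 6 × 270, A = 1 620 mm², y = 135 mm, Ī = 9 841 500 mm⁴.
Top flange (beyond web): 74 × 12, A = 888 mm², y = 264 mm, Ī = 10 656 mm⁴.
Bottom flange (beyond web): 74 × 12, A = 888 mm², y = 6 mm, Ī = 10 656 mm⁴.
By symmetry the centroid is at mid-height, ȳ = 135 mm.
Transfer each piece to the centroidal x-axis using Ī + A·d² with d = y − 135:
  web: d = 0 mm → contributes +9 841 500 mm⁴
  top flange (beyond web): d = 129 mm → contributes +14 787 864 mm⁴
  bottom flange (beyond web): d = -129 mm → contributes +14 787 864 mm⁴
Total I = 39 417 228 mm⁴.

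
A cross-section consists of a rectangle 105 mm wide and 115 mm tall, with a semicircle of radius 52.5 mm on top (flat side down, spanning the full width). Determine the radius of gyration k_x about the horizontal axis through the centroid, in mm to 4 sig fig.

Break the section into simple shapes (no overlaps), measuring from the bottom-left corner of the bounding box.
Rectangular body: 105 × 115, A = 12 075 mm², y = 57.5 mm, Ī = 13 307 656 mm⁴.
Semicircular cap: semicircle r = 52.5, A = 4329.51 mm², y = 137.282 mm, Ī = 833 814 mm⁴.
Centroid: ȳ = ΣA·y / ΣA = 78.5561 mm.
Transfer each piece to the horizontal axis through the centroid using Ī + A·d² with d = y − 78.5561:
  rectangular body: d = -21.0561 mm → contributes +18 661 235 mm⁴
  semicircular cap: d = 58.7256 mm → contributes +15 764 951 mm⁴
Total I = 34 426 186 mm⁴.
Radius of gyration: k = √(I/A) = √(34 426 186 / 16404.5) = 45.8103 mm.

k_x ≈ 45.81 mm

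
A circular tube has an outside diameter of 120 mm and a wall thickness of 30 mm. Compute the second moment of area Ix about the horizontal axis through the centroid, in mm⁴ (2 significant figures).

Ix ≈ 9.5 × 10⁶ mm⁴

Split into non-overlapping primitives; take the origin at the lower-left of the bounding box.
Outer circle: ⌀120, A = 11 310 mm², y = 60 mm, Ī = 10 178 760 mm⁴.
Bore (subtracted): ⌀60, A = 2 827 mm², y = 60 mm, Ī = 636 173 mm⁴.
By symmetry the centroid is at mid-height, ȳ = 60 mm.
All pieces are centred on the horizontal axis through the centroid, so I = ΣĪ (holes subtracted) = 9 542 588 mm⁴.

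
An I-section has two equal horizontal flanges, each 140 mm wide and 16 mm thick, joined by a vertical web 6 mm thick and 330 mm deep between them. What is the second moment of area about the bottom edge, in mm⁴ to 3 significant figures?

Treat the section as a set of non-overlapping primitives; coordinates are from the bounding-box lower-left.
Bottom flange: 140 × 16, A = 2 240 mm², y = 8 mm, Ī = 47 787 mm⁴.
Web: 6 × 330, A = 1 980 mm², y = 181 mm, Ī = 17 968 500 mm⁴.
Top flange: 140 × 16, A = 2 240 mm², y = 354 mm, Ī = 47 787 mm⁴.
Transfer each piece to the base of the section using Ī + A·d² with d = y − 0:
  bottom flange: d = 8 mm → contributes +191 147 mm⁴
  web: d = 181 mm → contributes +82 835 280 mm⁴
  top flange: d = 354 mm → contributes +280 755 627 mm⁴
Total I = 363 782 053 mm⁴.

I_base ≈ 3.64 × 10⁸ mm⁴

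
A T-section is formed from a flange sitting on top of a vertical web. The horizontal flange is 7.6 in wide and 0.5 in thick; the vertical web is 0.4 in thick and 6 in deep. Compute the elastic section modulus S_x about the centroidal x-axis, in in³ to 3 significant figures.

S_x ≈ 4.57 in³

Decompose the section into non-overlapping parts with the origin at the bottom-left of its bounding rectangle.
Flange: 7.6 × 0.5, A = 3.8 in², y = 6.25 in, Ī = 0.079167 in⁴.
Web: 0.4 × 6, A = 2.4 in², y = 3 in, Ī = 7.2 in⁴.
Centroid: ȳ = ΣA·y / ΣA = 4.9919 in.
Transfer each piece to the centroidal x-axis using Ī + A·d² with d = y − 4.9919:
  flange: d = 1.2581 in → contributes +6.0935 in⁴
  web: d = -1.9919 in → contributes +16.723 in⁴
Total I = 22.816 in⁴.
Extreme fibre distance c = 4.9919 in; S = I/c = 4.5706 in³.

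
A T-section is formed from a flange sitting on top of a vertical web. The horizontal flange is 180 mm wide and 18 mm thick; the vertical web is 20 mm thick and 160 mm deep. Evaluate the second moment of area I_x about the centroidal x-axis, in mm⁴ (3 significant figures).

Decompose the section into non-overlapping parts with the origin at the bottom-left of its bounding rectangle.
Flange: 180 × 18, A = 3 240 mm², y = 169 mm, Ī = 87 480 mm⁴.
Web: 20 × 160, A = 3 200 mm², y = 80 mm, Ī = 6 826 667 mm⁴.
Centroid: ȳ = ΣA·y / ΣA = 124.78 mm.
Transfer each piece to the centroidal x-axis using Ī + A·d² with d = y − 124.78:
  flange: d = 44.224 mm → contributes +6 424 036 mm⁴
  web: d = -44.776 mm → contributes +13 242 429 mm⁴
Total I = 19 666 465 mm⁴.

I_x ≈ 1.97 × 10⁷ mm⁴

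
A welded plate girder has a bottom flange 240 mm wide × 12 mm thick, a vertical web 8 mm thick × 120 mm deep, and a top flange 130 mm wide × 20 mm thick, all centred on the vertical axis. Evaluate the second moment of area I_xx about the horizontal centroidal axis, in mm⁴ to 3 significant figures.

Decompose the section into non-overlapping parts with the origin at the bottom-left of its bounding rectangle.
Bottom plate: 240 × 12, A = 2 880 mm², y = 6 mm, Ī = 34 560 mm⁴.
Web plate: 8 × 120, A = 960 mm², y = 72 mm, Ī = 1 152 000 mm⁴.
Top plate: 130 × 20, A = 2 600 mm², y = 142 mm, Ī = 86 667 mm⁴.
Centroid: ȳ = ΣA·y / ΣA = 70.745 mm.
Transfer each piece to the horizontal centroidal axis using Ī + A·d² with d = y − 70.745:
  bottom plate: d = -64.745 mm → contributes +12 107 403 mm⁴
  web plate: d = 1.2547 mm → contributes +1 153 511 mm⁴
  top plate: d = 71.255 mm → contributes +13 287 455 mm⁴
Total I = 26 548 369 mm⁴.

I_xx ≈ 2.65 × 10⁷ mm⁴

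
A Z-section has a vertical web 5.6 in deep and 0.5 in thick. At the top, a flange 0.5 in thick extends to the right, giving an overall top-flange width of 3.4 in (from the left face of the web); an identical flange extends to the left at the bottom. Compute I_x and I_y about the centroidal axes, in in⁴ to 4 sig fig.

Break the section into simple shapes (no overlaps), measuring from the bottom-left corner of the bounding box.
Web: 0.5 × 5.6, A = 2.8 in², y = 2.8 in, Ī = 7.31733 in⁴.
Top flange (beyond web): 2.9 × 0.5, A = 1.45 in², y = 5.35 in, Ī = 0.0302083 in⁴.
Bottom flange (beyond web): 2.9 × 0.5, A = 1.45 in², y = 0.25 in, Ī = 0.0302083 in⁴.
Centroid: ȳ = ΣA·y / ΣA = 2.8 in.
Transfer each piece to the centroidal x-axis using Ī + A·d² with d = y − 2.8:
  web: d = 0 in → contributes +7.31733 in⁴
  top flange (beyond web): d = 2.55 in → contributes +9.45883 in⁴
  bottom flange (beyond web): d = -2.55 in → contributes +9.45883 in⁴
Total I = 26.235 in⁴.
For the y-axis: x̄ = 3.15 in.
Repeating about the centroidal y-axis gives I_y = 10.4718 in⁴.

I_x ≈ 26.24 in⁴, I_y ≈ 10.47 in⁴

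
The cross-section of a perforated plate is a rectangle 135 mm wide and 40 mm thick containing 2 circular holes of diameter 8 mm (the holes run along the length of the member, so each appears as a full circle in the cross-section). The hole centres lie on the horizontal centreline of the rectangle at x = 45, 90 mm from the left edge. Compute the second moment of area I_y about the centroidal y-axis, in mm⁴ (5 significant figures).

Break the section into simple shapes (no overlaps), measuring from the bottom-left corner of the bounding box.
Plate: 135 × 40, A = 5 400 mm², x = 67.5 mm, Ī = 8 201 250 mm⁴.
Hole 1 (subtracted): ⌀8, A = 50.26548 mm², x = 45 mm, Ī = 201.0619 mm⁴.
Hole 2 (subtracted): ⌀8, A = 50.26548 mm², x = 90 mm, Ī = 201.0619 mm⁴.
By symmetry the centroid is at mid-width, x̄ = 67.5 mm.
Transfer each piece to the centroidal y-axis using Ī + A·d² with d = x − 67.5:
  plate: d = 0 mm → contributes +8 201 250 mm⁴
  hole 1: d = -22.5 mm → contributes −25647.96 mm⁴
  hole 2: d = 22.5 mm → contributes −25647.96 mm⁴
Total I = 8 149 954 mm⁴.

I_y ≈ 8.1500 × 10⁶ mm⁴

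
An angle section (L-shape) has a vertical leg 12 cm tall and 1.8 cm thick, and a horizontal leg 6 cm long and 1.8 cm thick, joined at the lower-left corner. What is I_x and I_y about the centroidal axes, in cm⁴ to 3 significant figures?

Decompose the section into non-overlapping parts with the origin at the bottom-left of its bounding rectangle.
Vertical leg: 1.8 × 12, A = 21.6 cm², y = 6 cm, Ī = 259.2 cm⁴.
Horizontal leg (remainder): 4.2 × 1.8, A = 7.56 cm², y = 0.9 cm, Ī = 2.0412 cm⁴.
Centroid: ȳ = ΣA·y / ΣA = 4.6778 cm.
Transfer each piece to the centroidal x-axis using Ī + A·d² with d = y − 4.6778:
  vertical leg: d = 1.3222 cm → contributes +296.96 cm⁴
  horizontal leg (remainder): d = -3.7778 cm → contributes +109.93 cm⁴
Total I = 406.9 cm⁴.
For the y-axis: x̄ = 1.6778 cm.
Repeating about the centroidal y-axis gives I_y = 67.345 cm⁴.

I_x ≈ 407 cm⁴, I_y ≈ 67.3 cm⁴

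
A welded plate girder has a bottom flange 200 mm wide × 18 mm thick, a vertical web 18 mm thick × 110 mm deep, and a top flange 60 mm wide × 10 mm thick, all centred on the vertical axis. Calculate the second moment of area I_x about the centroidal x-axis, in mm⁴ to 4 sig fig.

I_x ≈ 1.289 × 10⁷ mm⁴

Decompose the section into non-overlapping parts with the origin at the bottom-left of its bounding rectangle.
Bottom plate: 200 × 18, A = 3 600 mm², y = 9 mm, Ī = 97 200 mm⁴.
Web plate: 18 × 110, A = 1 980 mm², y = 73 mm, Ī = 1 996 500 mm⁴.
Top plate: 60 × 10, A = 600 mm², y = 133 mm, Ī = 5 000 mm⁴.
Centroid: ȳ = ΣA·y / ΣA = 41.5437 mm.
Transfer each piece to the centroidal x-axis using Ī + A·d² with d = y − 41.5437:
  bottom plate: d = -32.5437 mm → contributes +3 909 930 mm⁴
  web plate: d = 31.4563 mm → contributes +3 955 709 mm⁴
  top plate: d = 91.4563 mm → contributes +5 023 554 mm⁴
Total I = 12 889 193 mm⁴.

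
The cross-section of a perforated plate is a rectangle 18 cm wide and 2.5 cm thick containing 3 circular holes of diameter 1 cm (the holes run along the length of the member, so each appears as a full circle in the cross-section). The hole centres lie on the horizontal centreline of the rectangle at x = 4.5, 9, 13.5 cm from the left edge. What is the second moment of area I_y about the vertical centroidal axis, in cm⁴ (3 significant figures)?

I_y ≈ 1180 cm⁴

Break the section into simple shapes (no overlaps), measuring from the bottom-left corner of the bounding box.
Plate: 18 × 2.5, A = 45 cm², x = 9 cm, Ī = 1 215 cm⁴.
Hole 1 (subtracted): ⌀1, A = 0.7854 cm², x = 4.5 cm, Ī = 0.049087 cm⁴.
Hole 2 (subtracted): ⌀1, A = 0.7854 cm², x = 9 cm, Ī = 0.049087 cm⁴.
Hole 3 (subtracted): ⌀1, A = 0.7854 cm², x = 13.5 cm, Ī = 0.049087 cm⁴.
By symmetry the centroid is at mid-width, x̄ = 9 cm.
Transfer each piece to the vertical centroidal axis using Ī + A·d² with d = x − 9:
  plate: d = 0 cm → contributes +1 215 cm⁴
  hole 1: d = -4.5 cm → contributes −15.953 cm⁴
  hole 2: d = 0 cm → contributes −0.049087 cm⁴
  hole 3: d = 4.5 cm → contributes −15.953 cm⁴
Total I = 1 183 cm⁴.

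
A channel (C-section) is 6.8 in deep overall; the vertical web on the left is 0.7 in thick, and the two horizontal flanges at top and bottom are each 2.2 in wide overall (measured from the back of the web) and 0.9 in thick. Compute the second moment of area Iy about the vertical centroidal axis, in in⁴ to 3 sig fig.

Break the section into simple shapes (no overlaps), measuring from the bottom-left corner of the bounding box.
Web: 0.7 × 6.8, A = 4.76 in², x = 0.35 in, Ī = 0.19437 in⁴.
Top flange (beyond web): 1.5 × 0.9, A = 1.35 in², x = 1.45 in, Ī = 0.25313 in⁴.
Bottom flange (beyond web): 1.5 × 0.9, A = 1.35 in², x = 1.45 in, Ī = 0.25313 in⁴.
Centroid: x̄ = ΣA·x / ΣA = 0.74812 in.
Transfer each piece to the vertical centroidal axis using Ī + A·d² with d = x − 0.74812:
  web: d = -0.39812 in → contributes +0.94884 in⁴
  top flange (beyond web): d = 0.70188 in → contributes +0.91818 in⁴
  bottom flange (beyond web): d = 0.70188 in → contributes +0.91818 in⁴
Total I = 2.7852 in⁴.

Iy ≈ 2.79 in⁴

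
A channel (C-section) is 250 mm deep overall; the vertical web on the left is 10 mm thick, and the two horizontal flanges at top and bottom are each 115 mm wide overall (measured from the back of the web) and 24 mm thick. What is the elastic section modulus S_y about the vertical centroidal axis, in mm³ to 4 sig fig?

Break the section into simple shapes (no overlaps), measuring from the bottom-left corner of the bounding box.
Web: 10 × 250, A = 2 500 mm², x = 5 mm, Ī = 20833.3 mm⁴.
Top flange (beyond web): 105 × 24, A = 2 520 mm², x = 62.5 mm, Ī = 2 315 250 mm⁴.
Bottom flange (beyond web): 105 × 24, A = 2 520 mm², x = 62.5 mm, Ī = 2 315 250 mm⁴.
Centroid: x̄ = ΣA·x / ΣA = 43.435 mm.
Transfer each piece to the vertical centroidal axis using Ī + A·d² with d = x − 43.435:
  web: d = -38.435 mm → contributes +3 713 959 mm⁴
  top flange (beyond web): d = 19.065 mm → contributes +3 231 204 mm⁴
  bottom flange (beyond web): d = 19.065 mm → contributes +3 231 204 mm⁴
Total I = 10 176 366 mm⁴.
Extreme fibre distance c = 71.565 mm; S = I/c = 142 198 mm³.

S_y ≈ 1.422 × 10⁵ mm³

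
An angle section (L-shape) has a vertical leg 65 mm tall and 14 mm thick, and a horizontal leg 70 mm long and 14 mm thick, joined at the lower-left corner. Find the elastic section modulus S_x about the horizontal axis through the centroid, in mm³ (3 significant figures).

S_x ≈ 1.37 × 10⁴ mm³

Decompose the section into non-overlapping parts with the origin at the bottom-left of its bounding rectangle.
Vertical leg: 14 × 65, A = 910 mm², y = 32.5 mm, Ī = 320 396 mm⁴.
Horizontal leg (remainder): 56 × 14, A = 784 mm², y = 7 mm, Ī = 12 805 mm⁴.
Centroid: ȳ = ΣA·y / ΣA = 20.698 mm.
Transfer each piece to the horizontal axis through the centroid using Ī + A·d² with d = y − 20.698:
  vertical leg: d = 11.802 mm → contributes +447 140 mm⁴
  horizontal leg (remainder): d = -13.698 mm → contributes +159 919 mm⁴
Total I = 607 059 mm⁴.
Extreme fibre distance c = 44.302 mm; S = I/c = 13 703 mm³.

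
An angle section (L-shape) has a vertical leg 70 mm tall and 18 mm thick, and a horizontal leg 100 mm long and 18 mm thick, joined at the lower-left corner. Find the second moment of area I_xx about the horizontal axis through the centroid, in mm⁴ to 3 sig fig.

Treat the section as a set of non-overlapping primitives; coordinates are from the bounding-box lower-left.
Vertical leg: 18 × 70, A = 1 260 mm², y = 35 mm, Ī = 514 500 mm⁴.
Horizontal leg (remainder): 82 × 18, A = 1 476 mm², y = 9 mm, Ī = 39 852 mm⁴.
Centroid: ȳ = ΣA·y / ΣA = 20.974 mm.
Transfer each piece to the horizontal axis through the centroid using Ī + A·d² with d = y − 20.974:
  vertical leg: d = 14.026 mm → contributes +762 389 mm⁴
  horizontal leg (remainder): d = -11.974 mm → contributes +251 465 mm⁴
Total I = 1 013 854 mm⁴.

I_xx ≈ 1.01 × 10⁶ mm⁴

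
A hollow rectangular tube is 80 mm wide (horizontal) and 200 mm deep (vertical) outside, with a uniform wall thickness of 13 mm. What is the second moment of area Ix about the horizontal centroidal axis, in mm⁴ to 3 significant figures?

Ix ≈ 2.96 × 10⁷ mm⁴

Treat the section as a set of non-overlapping primitives; coordinates are from the bounding-box lower-left.
Outer rectangle: 80 × 200, A = 16 000 mm², y = 100 mm, Ī = 53 333 333 mm⁴.
Inner void (subtracted): 54 × 174, A = 9 396 mm², y = 100 mm, Ī = 23 706 108 mm⁴.
By symmetry the centroid is at mid-height, ȳ = 100 mm.
All pieces are centred on the horizontal centroidal axis, so I = ΣĪ (holes subtracted) = 29 627 225 mm⁴.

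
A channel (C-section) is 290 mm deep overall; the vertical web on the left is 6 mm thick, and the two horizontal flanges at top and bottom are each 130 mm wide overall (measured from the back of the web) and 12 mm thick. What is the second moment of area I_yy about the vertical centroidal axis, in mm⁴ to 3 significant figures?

I_yy ≈ 8.46 × 10⁶ mm⁴

Treat the section as a set of non-overlapping primitives; coordinates are from the bounding-box lower-left.
Web: 6 × 290, A = 1 740 mm², x = 3 mm, Ī = 5 220 mm⁴.
Top flange (beyond web): 124 × 12, A = 1 488 mm², x = 68 mm, Ī = 1 906 624 mm⁴.
Bottom flange (beyond web): 124 × 12, A = 1 488 mm², x = 68 mm, Ī = 1 906 624 mm⁴.
Centroid: x̄ = ΣA·x / ΣA = 44.018 mm.
Transfer each piece to the vertical centroidal axis using Ī + A·d² with d = x − 44.018:
  web: d = -41.018 mm → contributes +2 932 702 mm⁴
  top flange (beyond web): d = 23.982 mm → contributes +2 762 440 mm⁴
  bottom flange (beyond web): d = 23.982 mm → contributes +2 762 440 mm⁴
Total I = 8 457 583 mm⁴.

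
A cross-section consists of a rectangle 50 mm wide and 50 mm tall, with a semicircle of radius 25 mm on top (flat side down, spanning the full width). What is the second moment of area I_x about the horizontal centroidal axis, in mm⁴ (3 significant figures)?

Split into non-overlapping primitives; take the origin at the lower-left of the bounding box.
Rectangular body: 50 × 50, A = 2 500 mm², y = 25 mm, Ī = 520 833 mm⁴.
Semicircular cap: semicircle r = 25, A = 981.75 mm², y = 60.61 mm, Ī = 42 874 mm⁴.
Centroid: ȳ = ΣA·y / ΣA = 35.041 mm.
Transfer each piece to the horizontal centroidal axis using Ī + A·d² with d = y − 35.041:
  rectangular body: d = -10.041 mm → contributes +772 889 mm⁴
  semicircular cap: d = 25.569 mm → contributes +684 729 mm⁴
Total I = 1 457 619 mm⁴.

I_x ≈ 1.46 × 10⁶ mm⁴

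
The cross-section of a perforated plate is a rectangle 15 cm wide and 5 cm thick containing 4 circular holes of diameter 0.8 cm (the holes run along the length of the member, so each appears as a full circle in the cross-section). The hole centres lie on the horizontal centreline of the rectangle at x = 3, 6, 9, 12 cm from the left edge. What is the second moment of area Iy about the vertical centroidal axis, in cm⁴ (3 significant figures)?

Iy ≈ 1380 cm⁴

Break the section into simple shapes (no overlaps), measuring from the bottom-left corner of the bounding box.
Plate: 15 × 5, A = 75 cm², x = 7.5 cm, Ī = 1406.3 cm⁴.
Hole 1 (subtracted): ⌀0.8, A = 0.50265 cm², x = 3 cm, Ī = 0.020106 cm⁴.
Hole 2 (subtracted): ⌀0.8, A = 0.50265 cm², x = 6 cm, Ī = 0.020106 cm⁴.
Hole 3 (subtracted): ⌀0.8, A = 0.50265 cm², x = 9 cm, Ī = 0.020106 cm⁴.
Hole 4 (subtracted): ⌀0.8, A = 0.50265 cm², x = 12 cm, Ī = 0.020106 cm⁴.
By symmetry the centroid is at mid-width, x̄ = 7.5 cm.
Transfer each piece to the vertical centroidal axis using Ī + A·d² with d = x − 7.5:
  plate: d = 0 cm → contributes +1406.3 cm⁴
  hole 1: d = -4.5 cm → contributes −10.199 cm⁴
  hole 2: d = -1.5 cm → contributes −1.1511 cm⁴
  hole 3: d = 1.5 cm → contributes −1.1511 cm⁴
  hole 4: d = 4.5 cm → contributes −10.199 cm⁴
Total I = 1383.6 cm⁴.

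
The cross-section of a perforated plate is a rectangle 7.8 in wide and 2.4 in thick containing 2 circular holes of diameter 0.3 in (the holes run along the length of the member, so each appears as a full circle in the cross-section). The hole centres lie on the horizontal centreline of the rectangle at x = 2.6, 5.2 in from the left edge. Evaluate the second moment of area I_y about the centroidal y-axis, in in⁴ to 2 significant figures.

Break the section into simple shapes (no overlaps), measuring from the bottom-left corner of the bounding box.
Plate: 7.8 × 2.4, A = 18.72 in², x = 3.9 in, Ī = 94.91 in⁴.
Hole 1 (subtracted): ⌀0.3, A = 0.07069 in², x = 2.6 in, Ī = 0.0003976 in⁴.
Hole 2 (subtracted): ⌀0.3, A = 0.07069 in², x = 5.2 in, Ī = 0.0003976 in⁴.
By symmetry the centroid is at mid-width, x̄ = 3.9 in.
Transfer each piece to the centroidal y-axis using Ī + A·d² with d = x − 3.9:
  plate: d = 0 in → contributes +94.91 in⁴
  hole 1: d = -1.3 in → contributes −0.1199 in⁴
  hole 2: d = 1.3 in → contributes −0.1199 in⁴
Total I = 94.67 in⁴.

I_y ≈ 95 in⁴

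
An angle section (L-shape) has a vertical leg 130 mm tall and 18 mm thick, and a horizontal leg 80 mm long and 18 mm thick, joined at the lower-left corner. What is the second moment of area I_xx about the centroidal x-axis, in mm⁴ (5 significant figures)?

Break the section into simple shapes (no overlaps), measuring from the bottom-left corner of the bounding box.
Vertical leg: 18 × 130, A = 2 340 mm², y = 65 mm, Ī = 3 295 500 mm⁴.
Horizontal leg (remainder): 62 × 18, A = 1 116 mm², y = 9 mm, Ī = 30 132 mm⁴.
Centroid: ȳ = ΣA·y / ΣA = 46.91667 mm.
Transfer each piece to the centroidal x-axis using Ī + A·d² with d = y − 46.91667:
  vertical leg: d = 18.08333 mm → contributes +4 060 696 mm⁴
  horizontal leg (remainder): d = -37.91667 mm → contributes +1 634 576 mm⁴
Total I = 5 695 272 mm⁴.

I_xx ≈ 5.6953 × 10⁶ mm⁴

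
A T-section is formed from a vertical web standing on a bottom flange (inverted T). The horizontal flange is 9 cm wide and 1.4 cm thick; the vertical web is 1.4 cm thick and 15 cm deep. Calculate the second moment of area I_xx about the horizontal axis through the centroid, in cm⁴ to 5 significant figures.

Decompose the section into non-overlapping parts with the origin at the bottom-left of its bounding rectangle.
Flange: 9 × 1.4, A = 12.6 cm², y = 0.7 cm, Ī = 2.058 cm⁴.
Web: 1.4 × 15, A = 21 cm², y = 8.9 cm, Ī = 393.75 cm⁴.
Centroid: ȳ = ΣA·y / ΣA = 5.825 cm.
Transfer each piece to the horizontal axis through the centroid using Ī + A·d² with d = y − 5.825:
  flange: d = -5.125 cm → contributes +333.0049 cm⁴
  web: d = 3.075 cm → contributes +592.3181 cm⁴
Total I = 925.323 cm⁴.

I_xx ≈ 925.32 cm⁴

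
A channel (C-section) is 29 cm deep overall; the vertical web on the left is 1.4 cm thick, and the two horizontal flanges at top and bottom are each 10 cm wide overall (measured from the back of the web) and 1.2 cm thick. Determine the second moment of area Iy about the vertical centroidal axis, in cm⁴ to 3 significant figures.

Iy ≈ 476 cm⁴

Treat the section as a set of non-overlapping primitives; coordinates are from the bounding-box lower-left.
Web: 1.4 × 29, A = 40.6 cm², x = 0.7 cm, Ī = 6.6313 cm⁴.
Top flange (beyond web): 8.6 × 1.2, A = 10.32 cm², x = 5.7 cm, Ī = 63.606 cm⁴.
Bottom flange (beyond web): 8.6 × 1.2, A = 10.32 cm², x = 5.7 cm, Ī = 63.606 cm⁴.
Centroid: x̄ = ΣA·x / ΣA = 2.3852 cm.
Transfer each piece to the vertical centroidal axis using Ī + A·d² with d = x − 2.3852:
  web: d = -1.6852 cm → contributes +121.93 cm⁴
  top flange (beyond web): d = 3.3148 cm → contributes +177 cm⁴
  bottom flange (beyond web): d = 3.3148 cm → contributes +177 cm⁴
Total I = 475.93 cm⁴.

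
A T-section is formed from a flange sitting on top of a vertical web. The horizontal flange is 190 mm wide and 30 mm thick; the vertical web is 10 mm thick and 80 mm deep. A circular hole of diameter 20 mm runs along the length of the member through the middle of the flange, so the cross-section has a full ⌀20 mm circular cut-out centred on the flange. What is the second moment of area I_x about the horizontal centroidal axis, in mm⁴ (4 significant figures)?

I_x ≈ 2.953 × 10⁶ mm⁴

Split into non-overlapping primitives; take the origin at the lower-left of the bounding box.
Flange: 190 × 30, A = 5 700 mm², y = 95 mm, Ī = 427 500 mm⁴.
Web: 10 × 80, A = 800 mm², y = 40 mm, Ī = 426 667 mm⁴.
Hole (subtracted): ⌀20, A = 314.159 mm², y = 95 mm, Ī = 7853.98 mm⁴.
Centroid: ȳ = ΣA·y / ΣA = 87.887 mm.
Transfer each piece to the horizontal centroidal axis using Ī + A·d² with d = y − 87.887:
  flange: d = 7.11302 mm → contributes +715 892 mm⁴
  web: d = -47.887 mm → contributes +2 261 197 mm⁴
  hole: d = 7.11302 mm → contributes −23748.9 mm⁴
Total I = 2 953 340 mm⁴.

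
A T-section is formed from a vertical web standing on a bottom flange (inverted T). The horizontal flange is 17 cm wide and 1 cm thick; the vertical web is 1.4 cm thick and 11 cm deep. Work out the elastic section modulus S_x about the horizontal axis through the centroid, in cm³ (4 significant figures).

Break the section into simple shapes (no overlaps), measuring from the bottom-left corner of the bounding box.
Flange: 17 × 1, A = 17 cm², y = 0.5 cm, Ī = 1.41667 cm⁴.
Web: 1.4 × 11, A = 15.4 cm², y = 6.5 cm, Ī = 155.283 cm⁴.
Centroid: ȳ = ΣA·y / ΣA = 3.35185 cm.
Transfer each piece to the horizontal axis through the centroid using Ī + A·d² with d = y − 3.35185:
  flange: d = -2.85185 cm → contributes +139.679 cm⁴
  web: d = 3.14815 cm → contributes +307.91 cm⁴
Total I = 447.589 cm⁴.
Extreme fibre distance c = 8.64815 cm; S = I/c = 51.7555 cm³.

S_x ≈ 51.76 cm³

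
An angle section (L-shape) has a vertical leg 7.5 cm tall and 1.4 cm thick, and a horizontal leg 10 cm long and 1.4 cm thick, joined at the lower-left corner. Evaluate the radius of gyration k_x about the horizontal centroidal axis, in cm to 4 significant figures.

k_x ≈ 2.141 cm

Decompose the section into non-overlapping parts with the origin at the bottom-left of its bounding rectangle.
Vertical leg: 1.4 × 7.5, A = 10.5 cm², y = 3.75 cm, Ī = 49.2188 cm⁴.
Horizontal leg (remainder): 8.6 × 1.4, A = 12.04 cm², y = 0.7 cm, Ī = 1.96653 cm⁴.
Centroid: ȳ = ΣA·y / ΣA = 2.12081 cm.
Transfer each piece to the horizontal centroidal axis using Ī + A·d² with d = y − 2.12081:
  vertical leg: d = 1.62919 cm → contributes +77.0886 cm⁴
  horizontal leg (remainder): d = -1.42081 cm → contributes +26.2716 cm⁴
Total I = 103.36 cm⁴.
Radius of gyration: k = √(I/A) = √(103.36 / 22.54) = 2.14141 cm.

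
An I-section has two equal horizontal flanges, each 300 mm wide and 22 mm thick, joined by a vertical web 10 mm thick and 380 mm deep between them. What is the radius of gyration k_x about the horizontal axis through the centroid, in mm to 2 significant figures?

Decompose the section into non-overlapping parts with the origin at the bottom-left of its bounding rectangle.
Bottom flange: 300 × 22, A = 6 600 mm², y = 11 mm, Ī = 266 200 mm⁴.
Web: 10 × 380, A = 3 800 mm², y = 212 mm, Ī = 45 726 667 mm⁴.
Top flange: 300 × 22, A = 6 600 mm², y = 413 mm, Ī = 266 200 mm⁴.
By symmetry the centroid is at mid-height, ȳ = 212 mm.
Transfer each piece to the horizontal axis through the centroid using Ī + A·d² with d = y − 212:
  bottom flange: d = -201 mm → contributes +266 912 800 mm⁴
  web: d = 0 mm → contributes +45 726 667 mm⁴
  top flange: d = 201 mm → contributes +266 912 800 mm⁴
Total I = 579 552 267 mm⁴.
Radius of gyration: k = √(I/A) = √(579 552 267 / 17 000) = 184.6 mm.

k_x ≈ 180 mm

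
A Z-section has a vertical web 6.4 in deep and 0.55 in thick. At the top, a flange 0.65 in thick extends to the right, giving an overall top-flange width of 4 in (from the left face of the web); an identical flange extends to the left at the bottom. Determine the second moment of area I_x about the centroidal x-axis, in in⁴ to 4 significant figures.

I_x ≈ 49.24 in⁴

Treat the section as a set of non-overlapping primitives; coordinates are from the bounding-box lower-left.
Web: 0.55 × 6.4, A = 3.52 in², y = 3.2 in, Ī = 12.0149 in⁴.
Top flange (beyond web): 3.45 × 0.65, A = 2.2425 in², y = 6.075 in, Ī = 0.0789547 in⁴.
Bottom flange (beyond web): 3.45 × 0.65, A = 2.2425 in², y = 0.325 in, Ī = 0.0789547 in⁴.
Centroid: ȳ = ΣA·y / ΣA = 3.2 in.
Transfer each piece to the centroidal x-axis using Ī + A·d² with d = y − 3.2:
  web: d = 0 in → contributes +12.0149 in⁴
  top flange (beyond web): d = 2.875 in → contributes +18.6146 in⁴
  bottom flange (beyond web): d = -2.875 in → contributes +18.6146 in⁴
Total I = 49.2442 in⁴.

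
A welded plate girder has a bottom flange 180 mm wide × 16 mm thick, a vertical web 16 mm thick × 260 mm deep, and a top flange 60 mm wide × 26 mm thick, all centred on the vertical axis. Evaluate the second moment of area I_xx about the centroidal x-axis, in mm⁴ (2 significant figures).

I_xx ≈ 1.1 × 10⁸ mm⁴

Split into non-overlapping primitives; take the origin at the lower-left of the bounding box.
Bottom plate: 180 × 16, A = 2 880 mm², y = 8 mm, Ī = 61 440 mm⁴.
Web plate: 16 × 260, A = 4 160 mm², y = 146 mm, Ī = 23 434 667 mm⁴.
Top plate: 60 × 26, A = 1 560 mm², y = 289 mm, Ī = 87 880 mm⁴.
Centroid: ȳ = ΣA·y / ΣA = 125.7 mm.
Transfer each piece to the centroidal x-axis using Ī + A·d² with d = y − 125.7:
  bottom plate: d = -117.7 mm → contributes +39 976 260 mm⁴
  web plate: d = 20.27 mm → contributes +25 144 643 mm⁴
  top plate: d = 163.3 mm → contributes +41 675 196 mm⁴
Total I = 106 796 099 mm⁴.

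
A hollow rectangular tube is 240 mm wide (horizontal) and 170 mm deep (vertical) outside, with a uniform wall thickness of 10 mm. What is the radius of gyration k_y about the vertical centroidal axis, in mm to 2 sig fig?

Decompose the section into non-overlapping parts with the origin at the bottom-left of its bounding rectangle.
Outer rectangle: 240 × 170, A = 40 800 mm², x = 120 mm, Ī = 195 840 000 mm⁴.
Inner void (subtracted): 220 × 150, A = 33 000 mm², x = 120 mm, Ī = 133 100 000 mm⁴.
By symmetry the centroid is at mid-width, x̄ = 120 mm.
All pieces are centred on the vertical centroidal axis, so I = ΣĪ (holes subtracted) = 62 740 000 mm⁴.
Radius of gyration: k = √(I/A) = √(62 740 000 / 7 800) = 89.69 mm.

k_y ≈ 90 mm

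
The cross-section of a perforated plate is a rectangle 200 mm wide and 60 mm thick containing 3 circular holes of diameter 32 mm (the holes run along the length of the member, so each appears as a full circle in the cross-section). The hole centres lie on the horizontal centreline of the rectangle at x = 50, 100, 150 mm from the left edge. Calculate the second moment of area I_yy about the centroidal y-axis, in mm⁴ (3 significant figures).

I_yy ≈ 3.58 × 10⁷ mm⁴

Split into non-overlapping primitives; take the origin at the lower-left of the bounding box.
Plate: 200 × 60, A = 12 000 mm², x = 100 mm, Ī = 40 000 000 mm⁴.
Hole 1 (subtracted): ⌀32, A = 804.25 mm², x = 50 mm, Ī = 51 472 mm⁴.
Hole 2 (subtracted): ⌀32, A = 804.25 mm², x = 100 mm, Ī = 51 472 mm⁴.
Hole 3 (subtracted): ⌀32, A = 804.25 mm², x = 150 mm, Ī = 51 472 mm⁴.
By symmetry the centroid is at mid-width, x̄ = 100 mm.
Transfer each piece to the centroidal y-axis using Ī + A·d² with d = x − 100:
  plate: d = 0 mm → contributes +40 000 000 mm⁴
  hole 1: d = -50 mm → contributes −2 062 091 mm⁴
  hole 2: d = 0 mm → contributes −51 472 mm⁴
  hole 3: d = 50 mm → contributes −2 062 091 mm⁴
Total I = 35 824 346 mm⁴.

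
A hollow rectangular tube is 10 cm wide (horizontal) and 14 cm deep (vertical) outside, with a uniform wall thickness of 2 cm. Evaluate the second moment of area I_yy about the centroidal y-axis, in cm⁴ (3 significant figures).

Treat the section as a set of non-overlapping primitives; coordinates are from the bounding-box lower-left.
Outer rectangle: 10 × 14, A = 140 cm², x = 5 cm, Ī = 1166.7 cm⁴.
Inner void (subtracted): 6 × 10, A = 60 cm², x = 5 cm, Ī = 180 cm⁴.
By symmetry the centroid is at mid-width, x̄ = 5 cm.
All pieces are centred on the centroidal y-axis, so I = ΣĪ (holes subtracted) = 986.67 cm⁴.

I_yy ≈ 987 cm⁴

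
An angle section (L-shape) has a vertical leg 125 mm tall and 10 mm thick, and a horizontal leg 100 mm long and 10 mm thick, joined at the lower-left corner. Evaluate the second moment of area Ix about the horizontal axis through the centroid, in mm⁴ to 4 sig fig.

Split into non-overlapping primitives; take the origin at the lower-left of the bounding box.
Vertical leg: 10 × 125, A = 1 250 mm², y = 62.5 mm, Ī = 1 627 604 mm⁴.
Horizontal leg (remainder): 90 × 10, A = 900 mm², y = 5 mm, Ī = 7 500 mm⁴.
Centroid: ȳ = ΣA·y / ΣA = 38.4302 mm.
Transfer each piece to the horizontal axis through the centroid using Ī + A·d² with d = y − 38.4302:
  vertical leg: d = 24.0698 mm → contributes +2 351 796 mm⁴
  horizontal leg (remainder): d = -33.4302 mm → contributes +1 013 322 mm⁴
Total I = 3 365 119 mm⁴.

Ix ≈ 3.365 × 10⁶ mm⁴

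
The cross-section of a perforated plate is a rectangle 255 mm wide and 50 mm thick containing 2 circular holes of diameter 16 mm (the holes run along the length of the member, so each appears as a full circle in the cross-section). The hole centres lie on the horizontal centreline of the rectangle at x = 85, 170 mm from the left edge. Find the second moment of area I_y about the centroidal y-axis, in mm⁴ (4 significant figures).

Treat the section as a set of non-overlapping primitives; coordinates are from the bounding-box lower-left.
Plate: 255 × 50, A = 12 750 mm², x = 127.5 mm, Ī = 69 089 063 mm⁴.
Hole 1 (subtracted): ⌀16, A = 201.062 mm², x = 85 mm, Ī = 3216.99 mm⁴.
Hole 2 (subtracted): ⌀16, A = 201.062 mm², x = 170 mm, Ī = 3216.99 mm⁴.
By symmetry the centroid is at mid-width, x̄ = 127.5 mm.
Transfer each piece to the centroidal y-axis using Ī + A·d² with d = x − 127.5:
  plate: d = 0 mm → contributes +69 089 063 mm⁴
  hole 1: d = -42.5 mm → contributes −366 385 mm⁴
  hole 2: d = 42.5 mm → contributes −366 385 mm⁴
Total I = 68 356 292 mm⁴.

I_y ≈ 6.836 × 10⁷ mm⁴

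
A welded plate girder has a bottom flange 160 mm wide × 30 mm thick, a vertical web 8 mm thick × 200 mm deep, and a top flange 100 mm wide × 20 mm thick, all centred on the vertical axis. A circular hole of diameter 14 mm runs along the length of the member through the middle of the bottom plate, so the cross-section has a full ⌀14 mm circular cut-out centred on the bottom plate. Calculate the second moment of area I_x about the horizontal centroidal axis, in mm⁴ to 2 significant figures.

I_x ≈ 7.9 × 10⁷ mm⁴

Break the section into simple shapes (no overlaps), measuring from the bottom-left corner of the bounding box.
Bottom plate: 160 × 30, A = 4 800 mm², y = 15 mm, Ī = 360 000 mm⁴.
Web plate: 8 × 200, A = 1 600 mm², y = 130 mm, Ī = 5 333 333 mm⁴.
Top plate: 100 × 20, A = 2 000 mm², y = 240 mm, Ī = 66 667 mm⁴.
Hole (subtracted): ⌀14, A = 153.9 mm², y = 15 mm, Ī = 1 886 mm⁴.
Centroid: ȳ = ΣA·y / ΣA = 91.89 mm.
Transfer each piece to the horizontal centroidal axis using Ī + A·d² with d = y − 91.89:
  bottom plate: d = -76.89 mm → contributes +28 734 392 mm⁴
  web plate: d = 38.11 mm → contributes +7 657 716 mm⁴
  top plate: d = 148.1 mm → contributes +43 942 663 mm⁴
  hole: d = -76.89 mm → contributes −911 865 mm⁴
Total I = 79 422 907 mm⁴.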